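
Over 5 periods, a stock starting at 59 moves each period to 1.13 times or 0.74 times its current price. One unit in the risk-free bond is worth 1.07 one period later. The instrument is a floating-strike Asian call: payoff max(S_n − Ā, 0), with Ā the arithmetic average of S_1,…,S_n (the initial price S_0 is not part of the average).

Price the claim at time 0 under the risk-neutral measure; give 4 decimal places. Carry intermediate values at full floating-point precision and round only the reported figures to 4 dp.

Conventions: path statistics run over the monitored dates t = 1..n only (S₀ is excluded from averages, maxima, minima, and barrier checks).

Set p* = 0.8462 (from d < R < u); the path-dependent value is the discounted p*-expectation over all price paths.
Enumerate all 2^5 = 32 price paths (U = up ×1.13, D = down ×0.74); each path with k up-moves has probability p*^k·(1−p*)^(5−k).
DDDDD: Ā=26.1322, payoff=0.0000, prob=0.000086
UDDDD: Ā=39.9045, payoff=0.0000, prob=0.000474
DUDDD: Ā=35.3025, payoff=0.0000, prob=0.000474
UUDDD: Ā=53.9079, payoff=0.0000, prob=0.002607
DDUDD: Ā=31.8970, payoff=0.0000, prob=0.000474
UDUDD: Ā=48.7077, payoff=0.0000, prob=0.002607
DUUDD: Ā=44.1057, payoff=0.0000, prob=0.002607
UUUDD: Ā=67.3505, payoff=0.0000, prob=0.014339
DDDUD: Ā=29.3770, payoff=0.0000, prob=0.000474
UDDUD: Ā=44.8595, payoff=0.0000, prob=0.002607
DUDUD: Ā=40.2575, payoff=0.0000, prob=0.002607
UUDUD: Ā=61.4742, payoff=0.0000, prob=0.014339
DDUUD: Ā=36.8520, payoff=0.0000, prob=0.002607
UDUUD: Ā=56.2740, payoff=0.0000, prob=0.014339
DUUUD: Ā=51.6720, payoff=0.0000, prob=0.014339
UUUUD: Ā=78.9045, payoff=0.0000, prob=0.078865
DDDDU: Ā=27.5121, payoff=0.0000, prob=0.000474
UDDDU: Ā=42.0118, payoff=0.0000, prob=0.002607
DUDDU: Ā=37.4098, payoff=0.0000, prob=0.002607
UUDDU: Ā=57.1258, payoff=0.0000, prob=0.014339
DDUDU: Ā=34.0043, payoff=0.0000, prob=0.002607
UDUDU: Ā=51.9255, payoff=0.0000, prob=0.014339
DUUDU: Ā=47.3235, payoff=0.0000, prob=0.014339
UUUDU: Ā=72.2643, payoff=0.0000, prob=0.078865
DDDUU: Ā=31.4843, payoff=0.0000, prob=0.002607
UDDUU: Ā=48.0773, payoff=0.0000, prob=0.014339
DUDUU: Ā=43.4753, payoff=3.1424, prob=0.014339
UUDUU: Ā=66.3880, payoff=4.7985, prob=0.078865
DDUUU: Ā=40.0698, payoff=6.5479, prob=0.014339
UDUUU: Ā=61.1877, payoff=9.9988, prob=0.078865
DUUUU: Ā=56.5857, payoff=14.6008, prob=0.078865
UUUUU: Ā=86.4079, payoff=22.2957, prob=0.433757
Price = Σ prob·payoff / R^5 = 12.128361 / 1.402552 = 8.6474

price = 8.6474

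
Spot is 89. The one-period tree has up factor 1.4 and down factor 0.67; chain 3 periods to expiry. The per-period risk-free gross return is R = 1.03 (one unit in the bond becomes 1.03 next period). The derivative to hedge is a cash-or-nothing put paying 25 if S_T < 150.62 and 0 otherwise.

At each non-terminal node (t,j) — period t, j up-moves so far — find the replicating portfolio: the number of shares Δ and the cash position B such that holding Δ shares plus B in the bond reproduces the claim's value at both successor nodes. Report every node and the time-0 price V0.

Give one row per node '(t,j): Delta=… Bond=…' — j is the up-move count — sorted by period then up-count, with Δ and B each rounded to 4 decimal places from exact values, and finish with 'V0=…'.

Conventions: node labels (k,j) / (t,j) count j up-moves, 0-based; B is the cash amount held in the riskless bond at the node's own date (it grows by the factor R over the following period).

(0,0): Delta=-0.0882 Bond=27.9852
(1,0): Delta=0.0000 Bond=23.5649
(1,1): Delta=-0.1316 Bond=34.2308
(2,0): Delta=0.0000 Bond=24.2718
(2,1): Delta=0.0000 Bond=24.2718
(2,2): Delta=-0.1963 Bond=46.5487
V0=20.1346

Arbitrage-free pricing uses the up-move probability p* = (R−d)/(u−d) = 0.4932, discounting each step at R = 1.03.
Expiry values: V(3,0)=25.0000, V(3,1)=25.0000, V(3,2)=25.0000, V(3,3)=0.0000
(2,0): S=39.9521. Δ = (V_up−V_dn)/(S_up−S_dn) = (25.0000−25.0000)/(55.9329−26.7679) = 0.0000. V = [p*·25.0000 + (1−p*)·25.0000]/1.03 = 24.2718. B = V − Δ·S = 24.2718.
(2,1): S=83.4820. Δ = (V_up−V_dn)/(S_up−S_dn) = (25.0000−25.0000)/(116.8748−55.9329) = 0.0000. V = [p*·25.0000 + (1−p*)·25.0000]/1.03 = 24.2718. B = V − Δ·S = 24.2718.
(2,2): S=174.4400. Δ = (V_up−V_dn)/(S_up−S_dn) = (0.0000−25.0000)/(244.2160−116.8748) = -0.1963. V = [p*·0.0000 + (1−p*)·25.0000]/1.03 = 12.3022. B = V − Δ·S = 46.5487.
(1,0): S=59.6300. Δ = (V_up−V_dn)/(S_up−S_dn) = (24.2718−24.2718)/(83.4820−39.9521) = 0.0000. V = [p*·24.2718 + (1−p*)·24.2718]/1.03 = 23.5649. B = V − Δ·S = 23.5649.
(1,1): S=124.6000. Δ = (V_up−V_dn)/(S_up−S_dn) = (12.3022−24.2718)/(174.4400−83.4820) = -0.1316. V = [p*·12.3022 + (1−p*)·24.2718]/1.03 = 17.8340. B = V − Δ·S = 34.2308.
(0,0): S=89.0000. Δ = (V_up−V_dn)/(S_up−S_dn) = (17.8340−23.5649)/(124.6000−59.6300) = -0.0882. V = [p*·17.8340 + (1−p*)·23.5649]/1.03 = 20.1346. B = V − Δ·S = 27.9852.
Check: Δ(0,0)·S0 + B(0,0) = 20.1346 = V0.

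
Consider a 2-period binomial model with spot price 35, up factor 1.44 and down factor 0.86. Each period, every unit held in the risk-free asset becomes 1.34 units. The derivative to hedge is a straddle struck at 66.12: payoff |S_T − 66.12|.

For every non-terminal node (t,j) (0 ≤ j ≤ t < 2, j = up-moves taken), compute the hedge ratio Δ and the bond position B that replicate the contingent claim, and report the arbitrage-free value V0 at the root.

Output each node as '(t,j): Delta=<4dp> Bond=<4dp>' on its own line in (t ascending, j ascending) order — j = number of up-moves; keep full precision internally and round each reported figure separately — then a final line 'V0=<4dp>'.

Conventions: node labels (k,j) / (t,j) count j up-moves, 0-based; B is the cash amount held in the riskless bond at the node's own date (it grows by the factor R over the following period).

(0,0): Delta=-0.6072 Bond=27.9993
(1,0): Delta=-1.0000 Bond=49.3433
(1,1): Delta=-0.5583 Bond=35.0557
V0=6.7484

Under the risk-neutral measure, an up-move has probability p* = (R−d)/(u−d) = 0.8276 and values discount at R = 1.34.
Payoffs at expiry: V(2,0)=40.2340, V(2,1)=22.7760, V(2,2)=6.4560
  t=1,j=0: stock 30.1000 → up 43.3440 (V=22.7760), down 25.8860 (V=40.2340). Price 19.2433; hedge Δ=-1.0000, bond B=49.3433.
  t=1,j=1: stock 50.4000 → up 72.5760 (V=6.4560), down 43.3440 (V=22.7760). Price 6.9178; hedge Δ=-0.5583, bond B=35.0557.
  t=0,j=0: stock 35.0000 → up 50.4000 (V=6.9178), down 30.1000 (V=19.2433). Price 6.7484; hedge Δ=-0.6072, bond B=27.9993.
Sanity check at the root: Δ(0,0)·S0 + B(0,0) reproduces V0 = 6.7484.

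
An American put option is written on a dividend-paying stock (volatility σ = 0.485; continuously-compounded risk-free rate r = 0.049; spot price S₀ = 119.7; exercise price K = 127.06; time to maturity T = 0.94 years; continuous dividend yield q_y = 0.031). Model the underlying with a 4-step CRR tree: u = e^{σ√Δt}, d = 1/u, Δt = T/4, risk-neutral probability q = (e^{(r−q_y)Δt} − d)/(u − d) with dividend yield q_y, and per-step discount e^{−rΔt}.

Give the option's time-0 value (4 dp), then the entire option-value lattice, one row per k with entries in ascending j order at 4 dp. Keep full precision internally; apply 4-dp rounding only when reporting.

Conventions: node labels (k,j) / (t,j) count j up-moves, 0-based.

price = 25.2449
tree:
25.2449
37.0343 11.5093
52.2641 19.4042 2.1724
67.9352 32.4393 3.9986 0.0000
80.3229 52.2641 7.3600 0.0000 0.0000

Δt=0.23500  u=1.26505  d=0.79048  q=0.45042  discount=0.98855
step 4 (expiry): payoffs max(K−S,0) = 80.3229 52.2641 7.3600 0.0000 0.0000
k=3: (k=3,j=0): S=59.1248, K−S=67.9352, hold=66.9096 ⇒ V=67.9352 exercise | (k=3,j=1): S=94.6207, K−S=32.4393, hold=31.6714 ⇒ V=32.4393 exercise | (k=3,j=2): S=151.4266, K−S=0.0000, hold=3.9986 ⇒ V=3.9986 continue | (k=3,j=3): S=242.3362, K−S=0.0000, hold=0.0000 ⇒ V=0.0000 continue
k=2: (k=2,j=0): S=74.7959, K−S=52.2641, hold=51.3523 ⇒ V=52.2641 exercise | (k=2,j=1): S=119.7000, K−S=7.3600, hold=19.4042 ⇒ V=19.4042 continue | (k=2,j=2): S=191.5624, K−S=0.0000, hold=2.1724 ⇒ V=2.1724 continue
k=1: (k=1,j=0): S=94.6207, K−S=32.4393, hold=37.0343 ⇒ V=37.0343 continue | (k=1,j=1): S=151.4266, K−S=0.0000, hold=11.5093 ⇒ V=11.5093 continue
k=0: (k=0,j=0): S=119.7000, K−S=7.3600, hold=25.2449 ⇒ V=25.2449 continue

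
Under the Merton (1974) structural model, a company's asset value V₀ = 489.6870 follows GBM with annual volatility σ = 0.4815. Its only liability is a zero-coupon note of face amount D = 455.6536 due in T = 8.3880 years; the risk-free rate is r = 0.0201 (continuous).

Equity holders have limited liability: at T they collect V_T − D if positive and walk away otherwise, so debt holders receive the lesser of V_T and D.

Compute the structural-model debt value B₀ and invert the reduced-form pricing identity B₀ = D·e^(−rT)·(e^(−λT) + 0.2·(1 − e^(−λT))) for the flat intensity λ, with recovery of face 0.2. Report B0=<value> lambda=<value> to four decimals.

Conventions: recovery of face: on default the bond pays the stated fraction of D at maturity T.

Equity is a call on the firm's assets struck at D = 455.6536:
d₁ = [ln(V₀/D) + (r + σ²/2)T] / (σ√T)
   = [ln(489.6870/455.6536) + (0.0201 + 0.5·0.4815²)·8.3880] / (0.4815·√8.3880)
   = [0.072034 + 1.140945] / 1.394522 = 0.869817
d₂ = d₁ − σ√T = 0.869817 − 1.394522 = -0.524706
N(d₁) = 0.807800,  N(d₂) = 0.299894,  e^(−rT) = 0.844848
E₀ = V₀·N(d₁) − D·e^(−rT)·N(d₂)
   = 489.6870·0.807800 − 455.6536·0.844848·0.299894 = 280.122483
B₀ = V₀ − E₀ = 489.6870 − 280.122483 = 209.564517
e^(−λT) = (B₀·e^(rT)/D − 0.2)/(1 − 0.2) = (209.5645·1.183645/455.6536 − 0.2)/0.8 = 0.43047857
λ = −ln(0.43047857)/8.3880 = 0.100484

B0=209.5645 lambda=0.1005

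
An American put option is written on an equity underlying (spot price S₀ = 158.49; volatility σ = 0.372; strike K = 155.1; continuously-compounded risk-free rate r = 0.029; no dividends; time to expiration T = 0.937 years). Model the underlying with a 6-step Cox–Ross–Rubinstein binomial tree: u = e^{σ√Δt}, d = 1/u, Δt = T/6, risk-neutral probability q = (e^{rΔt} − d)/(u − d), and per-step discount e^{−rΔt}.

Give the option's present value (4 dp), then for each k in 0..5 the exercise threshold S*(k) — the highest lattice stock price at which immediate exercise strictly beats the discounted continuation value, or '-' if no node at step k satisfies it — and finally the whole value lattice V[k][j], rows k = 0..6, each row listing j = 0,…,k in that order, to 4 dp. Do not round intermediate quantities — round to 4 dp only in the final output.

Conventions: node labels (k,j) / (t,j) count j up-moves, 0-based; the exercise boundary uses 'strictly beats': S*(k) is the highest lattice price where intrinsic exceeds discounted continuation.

Δt=0.15617  u=1.15836  d=0.86329  q=0.47870  discount=0.99548
step 6 (expiry): payoffs max(K−S,0) = 89.4950 67.0711 36.9827 0.0000 0.0000 0.0000 0.0000
step 5: (k=5,j=0): S=75.9943, K−S=79.1057, hold=78.4049 ⇒ V=79.1057 exercise | (k=5,j=1): S=101.9693, K−S=53.1307, hold=52.4299 ⇒ V=53.1307 exercise | (k=5,j=2): S=136.8225, K−S=18.2775, hold=19.1921 ⇒ V=19.1921 continue | (k=5,j=3): S=183.5887, K−S=0.0000, hold=0.0000 ⇒ V=0.0000 continue | (k=5,j=4): S=246.3397, K−S=0.0000, hold=0.0000 ⇒ V=0.0000 continue | (k=5,j=5): S=330.5391, K−S=0.0000, hold=0.0000 ⇒ V=0.0000 continue  boundary S*=101.9693
step 4: (k=4,j=0): S=88.0289, K−S=67.0711, hold=66.3703 ⇒ V=67.0711 exercise | (k=4,j=1): S=118.1173, K−S=36.9827, hold=36.7177 ⇒ V=36.9827 exercise | (k=4,j=2): S=158.4900, K−S=0.0000, hold=9.9597 ⇒ V=9.9597 continue | (k=4,j=3): S=212.6622, K−S=0.0000, hold=0.0000 ⇒ V=0.0000 continue | (k=4,j=4): S=285.3505, K−S=0.0000, hold=0.0000 ⇒ V=0.0000 continue  boundary S*=118.1173
step 3: (k=3,j=0): S=101.9693, K−S=53.1307, hold=52.4299 ⇒ V=53.1307 exercise | (k=3,j=1): S=136.8225, K−S=18.2775, hold=23.9382 ⇒ V=23.9382 continue | (k=3,j=2): S=183.5887, K−S=0.0000, hold=5.1685 ⇒ V=5.1685 continue | (k=3,j=3): S=246.3397, K−S=0.0000, hold=0.0000 ⇒ V=0.0000 continue  boundary S*=101.9693
step 2: (k=2,j=0): S=118.1173, K−S=36.9827, hold=38.9794 ⇒ V=38.9794 continue | (k=2,j=1): S=158.4900, K−S=0.0000, hold=14.8856 ⇒ V=14.8856 continue | (k=2,j=2): S=212.6622, K−S=0.0000, hold=2.6822 ⇒ V=2.6822 continue  boundary S*=-
step 1: (k=1,j=0): S=136.8225, K−S=18.2775, hold=27.3218 ⇒ V=27.3218 continue | (k=1,j=1): S=183.5887, K−S=0.0000, hold=9.0030 ⇒ V=9.0030 continue  boundary S*=-
step 0: (k=0,j=0): S=158.4900, K−S=0.0000, hold=18.4688 ⇒ V=18.4688 continue  boundary S*=-

price = 18.4688
boundary = - - - 101.9693 118.1173 101.9693
tree:
18.4688
27.3218 9.0030
38.9794 14.8856 2.6822
53.1307 23.9382 5.1685 0.0000
67.0711 36.9827 9.9597 0.0000 0.0000
79.1057 53.1307 19.1921 0.0000 0.0000 0.0000
89.4950 67.0711 36.9827 0.0000 0.0000 0.0000 0.0000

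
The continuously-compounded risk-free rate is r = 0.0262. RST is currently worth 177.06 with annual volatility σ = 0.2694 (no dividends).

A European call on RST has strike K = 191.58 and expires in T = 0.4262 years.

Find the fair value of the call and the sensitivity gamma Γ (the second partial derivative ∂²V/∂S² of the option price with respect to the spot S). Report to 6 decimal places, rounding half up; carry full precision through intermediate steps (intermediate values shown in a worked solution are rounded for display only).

price = 7.580707
Γ = 0.012259

σ√T = 0.2694·√0.4262 = 0.175875
d₁ = (ln(S/K) + (r+σ²/2)T) / (σ√T) = (ln(177.06/191.58) + (0.0262+0.2694²/2)·0.4262) / 0.175875 = (-0.078817 + 0.026632) / 0.175875 = -0.296713
d₂ = d₁ − σ√T = -0.296713 − 0.175875 = -0.472588
e^{−rT} = 0.988896
N(d₁) = 0.383343,  N(d₂) = 0.318254
Call price V = S·N(d₁) − K·e^{−rT}·N(d₂) = 67.874705 − 60.293998 = 7.580707
φ(d₁) = (1/√(2π))·e^{−d₁²/2} = 0.381762
Γ = φ(d₁) / (S·σ·√T) = 0.012259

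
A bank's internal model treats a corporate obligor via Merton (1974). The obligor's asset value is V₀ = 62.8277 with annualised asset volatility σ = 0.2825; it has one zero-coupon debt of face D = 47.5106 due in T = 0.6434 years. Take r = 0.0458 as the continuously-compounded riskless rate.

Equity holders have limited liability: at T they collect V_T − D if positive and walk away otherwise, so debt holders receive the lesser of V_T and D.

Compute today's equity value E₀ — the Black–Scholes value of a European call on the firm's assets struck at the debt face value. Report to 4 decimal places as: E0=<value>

E0=17.1793

Apply the equity-as-call identities (strike 47.5106, horizon 0.6434 years):
d₁ = [ln(V₀/D) + (r + σ²/2)T] / (σ√T)
   = [ln(62.8277/47.5106) + (0.0458 + 0.5·0.2825²)·0.6434] / (0.2825·√0.6434)
   = [0.279443 + 0.055141] / 0.226600 = 1.476546
d₂ = d₁ − σ√T = 1.476546 − 0.226600 = 1.249946
N(d₁) = 0.930101,  N(d₂) = 0.894340,  e^(−rT) = 0.970962
E₀ = V₀·N(d₁) − D·e^(−rT)·N(d₂)
   = 62.8277·0.930101 − 47.5106·0.970962·0.894340 = 17.179309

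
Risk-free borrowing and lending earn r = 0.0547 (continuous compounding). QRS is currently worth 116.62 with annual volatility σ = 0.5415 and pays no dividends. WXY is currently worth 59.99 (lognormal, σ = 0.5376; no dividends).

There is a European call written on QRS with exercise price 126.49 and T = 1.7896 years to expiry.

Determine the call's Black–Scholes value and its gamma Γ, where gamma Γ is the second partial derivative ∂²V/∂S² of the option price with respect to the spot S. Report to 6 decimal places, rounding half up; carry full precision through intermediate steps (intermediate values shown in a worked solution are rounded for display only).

σ√T = 0.5415·√1.7896 = 0.724397
d₁ = (ln(S/K) + (r+σ²/2)T) / (σ√T) = (ln(116.62/126.49) + (0.0547+0.5415²/2)·1.7896) / 0.724397 = (-0.081242 + 0.360266) / 0.724397 = 0.385181
d₂ = d₁ − σ√T = 0.385181 − 0.724397 = -0.339216
e^{−rT} = 0.906748
N(d₁) = 0.649948,  N(d₂) = 0.367224
Call price V = S·N(d₁) − K·e^{−rT}·N(d₂) = 75.796981 − 42.118539 = 33.678442
φ(d₁) = (1/√(2π))·e^{−d₁²/2} = 0.370419
Γ = φ(d₁) / (S·σ·√T) = 0.004385

price = 33.678442
Γ = 0.004385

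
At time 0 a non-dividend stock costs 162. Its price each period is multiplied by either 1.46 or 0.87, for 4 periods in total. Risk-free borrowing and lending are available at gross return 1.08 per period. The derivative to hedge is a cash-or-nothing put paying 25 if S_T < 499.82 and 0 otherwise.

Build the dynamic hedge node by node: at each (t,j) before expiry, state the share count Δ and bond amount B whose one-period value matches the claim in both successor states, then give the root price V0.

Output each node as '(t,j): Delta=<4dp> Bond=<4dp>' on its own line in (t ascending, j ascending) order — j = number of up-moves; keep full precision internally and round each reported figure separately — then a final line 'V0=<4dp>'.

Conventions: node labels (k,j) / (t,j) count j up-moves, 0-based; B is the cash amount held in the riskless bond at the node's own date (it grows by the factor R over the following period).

Arbitrage-free pricing uses the up-move probability p* = (R−d)/(u−d) = 0.3559, discounting each step at R = 1.08.
Terminal payoffs: V(4,0)=25.0000, V(4,1)=25.0000, V(4,2)=25.0000, V(4,3)=25.0000, V(4,4)=0.0000
Node (3,0) S=106.6775: V=(p*·25.0000+(1−p*)·25.0000)/1.08=23.1481; Δ=(25.0000−25.0000)/(155.7491−92.8094)=0.0000; B=V−Δ·S=23.1481
Node (3,1) S=179.0220: V=(p*·25.0000+(1−p*)·25.0000)/1.08=23.1481; Δ=(25.0000−25.0000)/(261.3721−155.7491)=0.0000; B=V−Δ·S=23.1481
Node (3,2) S=300.4277: V=(p*·25.0000+(1−p*)·25.0000)/1.08=23.1481; Δ=(25.0000−25.0000)/(438.6244−261.3721)=0.0000; B=V−Δ·S=23.1481
Node (3,3) S=504.1660: V=(p*·0.0000+(1−p*)·25.0000)/1.08=14.9090; Δ=(0.0000−25.0000)/(736.0824−438.6244)=-0.0840; B=V−Δ·S=57.2819
Node (2,0) S=122.6178: V=(p*·23.1481+(1−p*)·23.1481)/1.08=21.4335; Δ=(23.1481−23.1481)/(179.0220−106.6775)=0.0000; B=V−Δ·S=21.4335
Node (2,1) S=205.7724: V=(p*·23.1481+(1−p*)·23.1481)/1.08=21.4335; Δ=(23.1481−23.1481)/(300.4277−179.0220)=0.0000; B=V−Δ·S=21.4335
Node (2,2) S=345.3192: V=(p*·14.9090+(1−p*)·23.1481)/1.08=18.7181; Δ=(14.9090−23.1481)/(504.1660−300.4277)=-0.0404; B=V−Δ·S=32.6828
Node (1,0) S=140.9400: V=(p*·21.4335+(1−p*)·21.4335)/1.08=19.8458; Δ=(21.4335−21.4335)/(205.7724−122.6178)=0.0000; B=V−Δ·S=19.8458
Node (1,1) S=236.5200: V=(p*·18.7181+(1−p*)·21.4335)/1.08=18.9509; Δ=(18.7181−21.4335)/(345.3192−205.7724)=-0.0195; B=V−Δ·S=23.5532
Node (0,0) S=162.0000: V=(p*·18.9509+(1−p*)·19.8458)/1.08=18.0808; Δ=(18.9509−19.8458)/(236.5200−140.9400)=-0.0094; B=V−Δ·S=19.5976
Sanity check at the root: Δ(0,0)·S0 + B(0,0) reproduces V0 = 18.0808.

(0,0): Delta=-0.0094 Bond=19.5976
(1,0): Delta=0.0000 Bond=19.8458
(1,1): Delta=-0.0195 Bond=23.5532
(2,0): Delta=0.0000 Bond=21.4335
(2,1): Delta=0.0000 Bond=21.4335
(2,2): Delta=-0.0404 Bond=32.6828
(3,0): Delta=0.0000 Bond=23.1481
(3,1): Delta=0.0000 Bond=23.1481
(3,2): Delta=0.0000 Bond=23.1481
(3,3): Delta=-0.0840 Bond=57.2819
V0=18.0808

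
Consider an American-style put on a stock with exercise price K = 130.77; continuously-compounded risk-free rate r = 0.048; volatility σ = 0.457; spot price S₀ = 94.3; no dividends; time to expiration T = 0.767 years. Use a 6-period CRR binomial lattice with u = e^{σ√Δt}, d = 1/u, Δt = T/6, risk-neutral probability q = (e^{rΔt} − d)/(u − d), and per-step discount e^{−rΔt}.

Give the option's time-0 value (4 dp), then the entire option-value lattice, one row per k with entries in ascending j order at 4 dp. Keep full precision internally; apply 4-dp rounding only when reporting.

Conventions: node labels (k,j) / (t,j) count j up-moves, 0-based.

price = 38.9180
tree:
38.9180
50.6852 26.5685
62.7575 37.5967 14.8669
73.0100 50.6852 23.7870 5.3168
81.7170 62.7575 36.4700 10.2425 0.0060
89.1114 73.0100 50.6852 19.7316 0.0115 0.0000
95.3912 81.7170 62.7575 36.4700 0.0221 0.0000 0.0000

Δt=0.12783  u=1.17750  d=0.84926  q=0.47799  discount=0.99388
step 6 (expiry): payoffs max(K−S,0) = 95.3912 81.7170 62.7575 36.4700 0.0221 0.0000 0.0000
k=5: (k=5,j=0): S=41.6586, K−S=89.1114, hold=88.3115 ⇒ V=89.1114 exercise | (k=5,j=1): S=57.7600, K−S=73.0100, hold=72.2100 ⇒ V=73.0100 exercise | (k=5,j=2): S=80.0848, K−S=50.6852, hold=49.8852 ⇒ V=50.6852 exercise | (k=5,j=3): S=111.0384, K−S=19.7316, hold=18.9317 ⇒ V=19.7316 exercise | (k=5,j=4): S=153.9558, K−S=0.0000, hold=0.0115 ⇒ V=0.0115 continue | (k=5,j=5): S=213.4612, K−S=0.0000, hold=0.0000 ⇒ V=0.0000 continue
k=4: (k=4,j=0): S=49.0530, K−S=81.7170, hold=80.9170 ⇒ V=81.7170 exercise | (k=4,j=1): S=68.0125, K−S=62.7575, hold=61.9575 ⇒ V=62.7575 exercise | (k=4,j=2): S=94.3000, K−S=36.4700, hold=35.6701 ⇒ V=36.4700 exercise | (k=4,j=3): S=130.7479, K−S=0.0221, hold=10.2425 ⇒ V=10.2425 continue | (k=4,j=4): S=181.2832, K−S=0.0000, hold=0.0060 ⇒ V=0.0060 continue
k=3: (k=3,j=0): S=57.7600, K−S=73.0100, hold=72.2100 ⇒ V=73.0100 exercise | (k=3,j=1): S=80.0848, K−S=50.6852, hold=49.8852 ⇒ V=50.6852 exercise | (k=3,j=2): S=111.0384, K−S=19.7316, hold=23.7870 ⇒ V=23.7870 continue | (k=3,j=3): S=153.9558, K−S=0.0000, hold=5.3168 ⇒ V=5.3168 continue
k=2: (k=2,j=0): S=68.0125, K−S=62.7575, hold=61.9575 ⇒ V=62.7575 exercise | (k=2,j=1): S=94.3000, K−S=36.4700, hold=37.5967 ⇒ V=37.5967 continue | (k=2,j=2): S=130.7479, K−S=0.0221, hold=14.8669 ⇒ V=14.8669 continue
k=1: (k=1,j=0): S=80.0848, K−S=50.6852, hold=50.4205 ⇒ V=50.6852 exercise | (k=1,j=1): S=111.0384, K−S=19.7316, hold=26.5685 ⇒ V=26.5685 continue
k=0: (k=0,j=0): S=94.3000, K−S=36.4700, hold=38.9180 ⇒ V=38.9180 continue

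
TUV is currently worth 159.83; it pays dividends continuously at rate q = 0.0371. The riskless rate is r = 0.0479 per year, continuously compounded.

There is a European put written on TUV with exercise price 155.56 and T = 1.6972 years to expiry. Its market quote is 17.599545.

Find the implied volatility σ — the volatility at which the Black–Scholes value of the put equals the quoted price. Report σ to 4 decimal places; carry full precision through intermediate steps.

sigma = 0.2737

At σ = 0.2737 the Black–Scholes value reproduces the quote:
σ√T = 0.2737·√1.6972 = 0.356567
d₁ = (ln(S/K) + (r−q+σ²/2)T) / (σ√T) = (ln(159.83/155.56) + (0.0479−0.0371+0.2737²/2)·1.6972) / 0.356567 = (0.027079 + 0.081900) / 0.356567 = 0.305634
d₂ = d₁ − σ√T = 0.305634 − 0.356567 = -0.050933
e^{−rT} = 0.921921
e^{−qT} = 0.938975
N(−d₁) = 0.379942,  N(−d₂) = 0.520311
V = K·e^{−rT}·N(−d₂) − S·e^{−qT}·N(−d₁) = 74.619826 − 57.020281 = 17.599545 (matching the quote); vega is positive throughout, so no other σ reproduces this price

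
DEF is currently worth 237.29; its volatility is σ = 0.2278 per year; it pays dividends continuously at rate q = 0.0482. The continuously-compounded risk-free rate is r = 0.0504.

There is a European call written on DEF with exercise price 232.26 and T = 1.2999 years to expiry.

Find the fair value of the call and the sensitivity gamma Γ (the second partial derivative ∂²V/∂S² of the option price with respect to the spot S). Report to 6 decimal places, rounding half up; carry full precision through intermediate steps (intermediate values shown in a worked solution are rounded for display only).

σ√T = 0.2278·√1.2999 = 0.259722
d₁ = (ln(S/K) + (r−q+σ²/2)T) / (σ√T) = (ln(237.29/232.26) + (0.0504−0.0482+0.2278²/2)·1.2999) / 0.259722 = (0.021426 + 0.036588) / 0.259722 = 0.223366
d₂ = d₁ − σ√T = 0.223366 − 0.259722 = -0.036356
e^{−rT} = 0.936585
e^{−qT} = 0.939267
N(d₁) = 0.588375,  N(d₂) = 0.485499
Call price V = S·e^{−qT}·N(d₁) − K·e^{−rT}·N(d₂) = 131.136223 − 105.611277 = 25.524946
φ(d₁) = (1/√(2π))·e^{−d₁²/2} = 0.389113
Γ = e^{−qT}·φ(d₁) / (S·σ·√T) = 0.005930

price = 25.524946
Γ = 0.005930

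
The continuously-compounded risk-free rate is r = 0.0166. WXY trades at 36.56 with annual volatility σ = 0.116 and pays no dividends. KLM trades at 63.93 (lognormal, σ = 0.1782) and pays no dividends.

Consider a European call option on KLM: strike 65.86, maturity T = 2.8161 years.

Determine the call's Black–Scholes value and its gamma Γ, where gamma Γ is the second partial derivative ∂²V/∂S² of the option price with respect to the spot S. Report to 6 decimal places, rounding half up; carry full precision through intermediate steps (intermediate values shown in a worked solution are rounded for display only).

price = 8.085538
Γ = 0.020428

σ√T = 0.1782·√2.8161 = 0.299042
d₁ = (ln(S/K) + (r+σ²/2)T) / (σ√T) = (ln(63.93/65.86) + (0.0166+0.1782²/2)·2.8161) / 0.299042 = (-0.029743 + 0.091460) / 0.299042 = 0.206385
d₂ = d₁ − σ√T = 0.206385 − 0.299042 = -0.092657
e^{−rT} = 0.954329
N(d₁) = 0.581755,  N(d₂) = 0.463088
Call price V = S·N(d₁) − K·e^{−rT}·N(d₂) = 37.191588 − 29.106050 = 8.085538
φ(d₁) = (1/√(2π))·e^{−d₁²/2} = 0.390536
Γ = φ(d₁) / (S·σ·√T) = 0.020428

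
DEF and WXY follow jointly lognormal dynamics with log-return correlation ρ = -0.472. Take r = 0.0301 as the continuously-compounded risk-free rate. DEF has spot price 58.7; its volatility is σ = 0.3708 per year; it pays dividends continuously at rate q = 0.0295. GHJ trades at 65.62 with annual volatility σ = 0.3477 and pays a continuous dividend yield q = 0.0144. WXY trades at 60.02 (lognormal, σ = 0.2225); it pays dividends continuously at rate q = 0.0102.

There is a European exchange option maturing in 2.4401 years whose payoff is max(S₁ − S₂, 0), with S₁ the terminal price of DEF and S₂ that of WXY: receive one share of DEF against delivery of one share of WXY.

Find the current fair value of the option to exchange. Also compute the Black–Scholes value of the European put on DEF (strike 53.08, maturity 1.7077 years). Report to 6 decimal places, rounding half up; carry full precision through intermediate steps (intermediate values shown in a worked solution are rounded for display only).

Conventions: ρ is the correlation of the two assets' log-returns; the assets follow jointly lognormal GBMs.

exchange price = 15.772454
price(DEF put K=53.08) = 7.689393

σ_eff = √(σ₁² + σ₂² − 2ρσ₁σ₂) = √(0.3708² + 0.2225² − 2·-0.472·0.3708·0.2225) = 0.514667
d₁ = (ln(S₁/S₂) + (q₂ − q₁ + σ_eff²/2)T) / (σ_eff√T) = (ln(58.7/60.02) + (0.0102 − 0.0295 + 0.132441)·2.4401) / 0.803951 = 0.315737
d₂ = d₁ − σ_eff√T = 0.315737 − 0.803951 = -0.488215
N(d₁) = 0.623899,  N(d₂) = 0.312699
V = S₁·e^{−q₁T}·N(d₁) − S₂·e^{−q₂T}·N(d₂) = 34.079282 − 18.306828 = 15.772454
[vanilla: DEF put K=53.08]
σ√T = 0.3708·√1.7077 = 0.484558
d₁ = (ln(S/K) + (r−q+σ²/2)T) / (σ√T) = (ln(58.7/53.08) + (0.0301−0.0295+0.3708²/2)·1.7077) / 0.484558 = (0.100640 + 0.118423) / 0.484558 = 0.452087
d₂ = d₁ − σ√T = 0.452087 − 0.484558 = -0.032471
e^{−rT} = 0.949897
e^{−qT} = 0.950871
N(−d₁) = 0.325603,  N(−d₂) = 0.512952
price = K·e^{−rT}·N(−d₂) − S·e^{−qT}·N(−d₁) = 25.863296 − 18.173903 = 7.689393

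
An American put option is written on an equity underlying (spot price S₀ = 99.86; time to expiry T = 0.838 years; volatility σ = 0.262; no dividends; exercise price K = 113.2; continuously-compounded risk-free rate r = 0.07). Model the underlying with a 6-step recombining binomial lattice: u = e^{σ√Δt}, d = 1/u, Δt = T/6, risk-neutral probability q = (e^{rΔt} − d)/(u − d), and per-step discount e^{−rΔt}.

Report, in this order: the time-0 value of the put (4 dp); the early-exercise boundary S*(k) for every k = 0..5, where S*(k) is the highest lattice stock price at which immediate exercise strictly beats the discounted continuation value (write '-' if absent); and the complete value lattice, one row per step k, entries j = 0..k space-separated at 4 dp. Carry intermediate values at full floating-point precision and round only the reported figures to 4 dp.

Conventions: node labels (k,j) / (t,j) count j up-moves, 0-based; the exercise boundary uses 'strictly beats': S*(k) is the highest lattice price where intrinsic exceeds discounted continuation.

params: Δt=0.13967 u=1.10287 d=0.90673 q=0.52563 e^(-rΔt)=0.99027
t_6 payoffs: 57.7056 45.7011 31.0998 13.3400 0.0000 0.0000 0.0000
t_5: node(5,0) S=61.2030 payoff=51.9970 vs cont=50.8957 → 51.9970 [stop]  node(5,1) S=74.4424 payoff=38.7576 vs cont=37.6563 → 38.7576 [stop]  node(5,2) S=90.5457 payoff=22.6543 vs cont=21.5530 → 22.6543 [stop]  node(5,3) S=110.1325 payoff=3.0675 vs cont=6.2665 → 6.2665 [wait]  node(5,4) S=133.9562 payoff=0.0000 vs cont=0.0000 → 0.0000 [wait]  node(5,5) S=162.9336 payoff=0.0000 vs cont=0.0000 → 0.0000 [wait]  ⇒ S*(5)=90.5457
t_4: node(4,0) S=67.4989 payoff=45.7011 vs cont=44.5998 → 45.7011 [stop]  node(4,1) S=82.1002 payoff=31.0998 vs cont=29.9985 → 31.0998 [stop]  node(4,2) S=99.8600 payoff=13.3400 vs cont=13.9038 → 13.9038 [wait]  node(4,3) S=121.4616 payoff=0.0000 vs cont=2.9437 → 2.9437 [wait]  node(4,4) S=147.7361 payoff=0.0000 vs cont=0.0000 → 0.0000 [wait]  ⇒ S*(4)=82.1002
t_3: node(3,0) S=74.4424 payoff=38.7576 vs cont=37.6563 → 38.7576 [stop]  node(3,1) S=90.5457 payoff=22.6543 vs cont=21.8465 → 22.6543 [stop]  node(3,2) S=110.1325 payoff=3.0675 vs cont=8.0636 → 8.0636 [wait]  node(3,3) S=133.9562 payoff=0.0000 vs cont=1.3828 → 1.3828 [wait]  ⇒ S*(3)=90.5457
t_2: node(2,0) S=82.1002 payoff=31.0998 vs cont=29.9985 → 31.0998 [stop]  node(2,1) S=99.8600 payoff=13.3400 vs cont=14.8392 → 14.8392 [wait]  node(2,2) S=121.4616 payoff=0.0000 vs cont=4.5077 → 4.5077 [wait]  ⇒ S*(2)=82.1002
t_1: node(1,0) S=90.5457 payoff=22.6543 vs cont=22.3334 → 22.6543 [stop]  node(1,1) S=110.1325 payoff=3.0675 vs cont=9.3171 → 9.3171 [wait]  ⇒ S*(1)=90.5457
t_0: node(0,0) S=99.8600 payoff=13.3400 vs cont=15.4917 → 15.4917 [wait]  ⇒ S*(0)=-

price = 15.4917
boundary = - 90.5457 82.1002 90.5457 82.1002 90.5457
tree:
15.4917
22.6543 9.3171
31.0998 14.8392 4.5077
38.7576 22.6543 8.0636 1.3828
45.7011 31.0998 13.9038 2.9437 0.0000
51.9970 38.7576 22.6543 6.2665 0.0000 0.0000
57.7056 45.7011 31.0998 13.3400 0.0000 0.0000 0.0000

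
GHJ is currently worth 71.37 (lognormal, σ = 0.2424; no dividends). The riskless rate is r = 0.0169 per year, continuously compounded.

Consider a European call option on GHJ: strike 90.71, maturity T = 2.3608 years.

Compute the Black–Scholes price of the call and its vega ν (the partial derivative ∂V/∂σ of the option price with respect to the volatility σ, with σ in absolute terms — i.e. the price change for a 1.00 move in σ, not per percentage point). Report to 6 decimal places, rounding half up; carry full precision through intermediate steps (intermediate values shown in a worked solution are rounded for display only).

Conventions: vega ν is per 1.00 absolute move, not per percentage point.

σ√T = 0.2424·√2.3608 = 0.372445
d₁ = (ln(S/K) + (r+σ²/2)T) / (σ√T) = (ln(71.37/90.71) + (0.0169+0.2424²/2)·2.3608) / 0.372445 = (-0.239790 + 0.109255) / 0.372445 = -0.350481
d₂ = d₁ − σ√T = -0.350481 − 0.372445 = -0.722926
e^{−rT} = 0.960888
N(d₁) = 0.362989,  N(d₂) = 0.234863
Call price V = S·N(d₁) − K·e^{−rT}·N(d₂) = 25.906523 − 20.471140 = 5.435384
φ(d₁) = (1/√(2π))·e^{−d₁²/2} = 0.375177
ν = S·φ(d₁)·√T = 41.141650

price = 5.435384
ν = 41.141650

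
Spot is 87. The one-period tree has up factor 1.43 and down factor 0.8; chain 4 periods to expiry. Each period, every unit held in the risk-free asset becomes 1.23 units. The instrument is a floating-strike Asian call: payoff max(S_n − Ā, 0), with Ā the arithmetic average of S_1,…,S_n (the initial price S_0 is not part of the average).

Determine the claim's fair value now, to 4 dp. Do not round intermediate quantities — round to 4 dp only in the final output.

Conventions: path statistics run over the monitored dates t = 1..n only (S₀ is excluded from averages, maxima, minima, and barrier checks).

Under the martingale measure an up-move has probability p* = 0.6825; value the claim as the probability-weighted average of per-path payoffs, discounted 4 periods at R = 1.23.
Enumerate all 2^4 = 16 price paths (U = up ×1.43, D = down ×0.8); each path with k up-moves has probability p*^k·(1−p*)^(4−k).
DDDD: Ā=51.3648, payoff=0.0000, prob=0.010157
UDDD: Ā=91.8146, payoff=0.0000, prob=0.021837
DUDD: Ā=78.1121, payoff=0.0000, prob=0.021837
UUDD: Ā=139.6253, payoff=0.0000, prob=0.046950
DDUD: Ā=67.1501, payoff=0.0000, prob=0.021837
UDUD: Ā=120.0308, payoff=0.0000, prob=0.046950
DUUD: Ā=106.3283, payoff=7.5318, prob=0.046950
UUUD: Ā=190.0618, payoff=13.4630, prob=0.100942
DDDU: Ā=58.3805, payoff=5.3174, prob=0.021837
UDDU: Ā=104.3551, payoff=9.5049, prob=0.046950
DUDU: Ā=90.6526, payoff=23.2074, prob=0.046950
UUDU: Ā=162.0415, payoff=41.4833, prob=0.100942
DDUU: Ā=79.6906, payoff=34.1694, prob=0.046950
UDUU: Ā=142.4470, payoff=61.0778, prob=0.100942
DUUU: Ā=128.7445, payoff=74.7803, prob=0.100942
UUUU: Ā=230.1307, payoff=133.6699, prob=0.217026
Price = Σ prob·payoff / R^4 = 51.879896 / 2.288866 = 22.6662

price = 22.6662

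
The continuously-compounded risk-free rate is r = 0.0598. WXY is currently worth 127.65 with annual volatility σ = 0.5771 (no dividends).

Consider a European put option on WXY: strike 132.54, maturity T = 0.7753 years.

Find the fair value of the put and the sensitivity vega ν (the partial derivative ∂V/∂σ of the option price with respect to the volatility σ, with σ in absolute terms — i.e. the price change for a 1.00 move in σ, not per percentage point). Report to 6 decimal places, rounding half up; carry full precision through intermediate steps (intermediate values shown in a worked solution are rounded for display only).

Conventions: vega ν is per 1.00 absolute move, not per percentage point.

σ√T = 0.5771·√0.7753 = 0.508143
d₁ = (ln(S/K) + (r+σ²/2)T) / (σ√T) = (ln(127.65/132.54) + (0.0598+0.5771²/2)·0.7753) / 0.508143 = (-0.037592 + 0.175468) / 0.508143 = 0.271332
d₂ = d₁ − σ√T = 0.271332 − 0.508143 = -0.236811
e^{−rT} = 0.954695
N(−d₁) = 0.393068,  N(−d₂) = 0.593598
Put price V = K·e^{−rT}·N(−d₂) − S·N(−d₁) = 75.111175 − 50.175130 = 24.936045
φ(d₁) = (1/√(2π))·e^{−d₁²/2} = 0.384524
ν = S·φ(d₁)·√T = 43.219448

price = 24.936045
ν = 43.219448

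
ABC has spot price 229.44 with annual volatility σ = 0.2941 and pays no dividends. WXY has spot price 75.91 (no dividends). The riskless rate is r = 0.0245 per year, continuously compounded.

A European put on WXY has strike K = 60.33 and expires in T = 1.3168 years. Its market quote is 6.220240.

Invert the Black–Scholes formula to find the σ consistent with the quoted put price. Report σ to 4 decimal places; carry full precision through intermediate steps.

sigma = 0.4349

At σ = 0.4349 the Black–Scholes value reproduces the quote:
σ√T = 0.4349·√1.3168 = 0.499056
d₁ = (ln(S/K) + (r+σ²/2)T) / (σ√T) = (ln(75.91/60.33) + (0.0245+0.4349²/2)·1.3168) / 0.499056 = (0.229719 + 0.156790) / 0.499056 = 0.774480
d₂ = d₁ − σ√T = 0.774480 − 0.499056 = 0.275424
e^{−rT} = 0.968253
N(−d₁) = 0.219323,  N(−d₂) = 0.391495
V = K·e^{−rT}·N(−d₂) − S·N(−d₁) = 22.869083 − 16.648843 = 6.220240 (the quoted price), and the Black–Scholes price is strictly increasing in σ, so σ is unique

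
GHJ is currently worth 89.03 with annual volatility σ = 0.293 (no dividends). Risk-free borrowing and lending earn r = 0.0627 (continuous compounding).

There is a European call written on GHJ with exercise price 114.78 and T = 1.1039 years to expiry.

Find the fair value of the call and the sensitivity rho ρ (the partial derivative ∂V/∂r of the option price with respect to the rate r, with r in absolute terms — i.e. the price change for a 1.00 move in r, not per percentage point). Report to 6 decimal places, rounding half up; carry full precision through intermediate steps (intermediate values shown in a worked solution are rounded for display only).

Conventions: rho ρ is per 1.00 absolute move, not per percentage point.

σ√T = 0.293·√1.1039 = 0.307845
d₁ = (ln(S/K) + (r+σ²/2)T) / (σ√T) = (ln(89.03/114.78) + (0.0627+0.293²/2)·1.1039) / 0.307845 = (-0.254044 + 0.116599) / 0.307845 = -0.446474
d₂ = d₁ − σ√T = -0.446474 − 0.307845 = -0.754319
e^{−rT} = 0.933126
N(d₁) = 0.327627,  N(d₂) = 0.225329
Call price V = S·N(d₁) − K·e^{−rT}·N(d₂) = 29.168665 − 24.133663 = 5.035001
ρ = K·T·e^{−rT}·N(d₂) = 26.641151

price = 5.035001
ρ = 26.641151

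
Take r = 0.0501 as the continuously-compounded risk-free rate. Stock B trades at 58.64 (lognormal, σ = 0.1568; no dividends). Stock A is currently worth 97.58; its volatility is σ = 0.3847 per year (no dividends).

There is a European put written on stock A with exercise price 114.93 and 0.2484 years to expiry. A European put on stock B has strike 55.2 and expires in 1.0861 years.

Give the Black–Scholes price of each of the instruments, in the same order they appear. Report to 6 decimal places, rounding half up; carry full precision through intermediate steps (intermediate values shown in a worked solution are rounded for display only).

[stock A put K=114.93]
σ√T = 0.3847·√0.2484 = 0.191733
d₁ = (ln(S/K) + (r+σ²/2)T) / (σ√T) = (ln(97.58/114.93) + (0.0501+0.3847²/2)·0.2484) / 0.191733 = (-0.163651 + 0.030826) / 0.191733 = -0.692758
d₂ = d₁ − σ√T = -0.692758 − 0.191733 = -0.884492
e^{−rT} = 0.987632
N(−d₁) = 0.755769,  N(−d₂) = 0.811785
price = K·e^{−rT}·N(−d₂) − S·N(−d₁) = 92.144519 − 73.747979 = 18.396540
[stock B put K=55.2]
σ√T = 0.1568·√1.0861 = 0.163411
d₁ = (ln(S/K) + (r+σ²/2)T) / (σ√T) = (ln(58.64/55.2) + (0.0501+0.1568²/2)·1.0861) / 0.163411 = (0.060454 + 0.067765) / 0.163411 = 0.784643
d₂ = d₁ − σ√T = 0.784643 − 0.163411 = 0.621233
e^{−rT} = 0.947040
N(−d₁) = 0.216331,  N(−d₂) = 0.267223
price = K·e^{−rT}·N(−d₂) − S·N(−d₁) = 13.969533 − 12.685669 = 1.283864

price(stock A put K=114.93) = 18.396540
price(stock B put K=55.2) = 1.283864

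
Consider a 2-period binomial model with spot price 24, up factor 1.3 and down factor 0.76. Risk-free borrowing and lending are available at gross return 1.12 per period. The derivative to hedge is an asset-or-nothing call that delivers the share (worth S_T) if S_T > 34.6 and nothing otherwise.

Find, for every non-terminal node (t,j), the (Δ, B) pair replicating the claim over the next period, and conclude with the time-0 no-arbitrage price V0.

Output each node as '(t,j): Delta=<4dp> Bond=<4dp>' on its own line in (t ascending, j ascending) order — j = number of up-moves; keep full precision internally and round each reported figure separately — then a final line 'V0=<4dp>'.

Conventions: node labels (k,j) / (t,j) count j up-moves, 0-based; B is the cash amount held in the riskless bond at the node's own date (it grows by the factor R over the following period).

Under the risk-neutral measure, an up-move has probability p* = (R−d)/(u−d) = 0.6667 and values discount at R = 1.12.
Payoffs at expiry: V(2,0)=0.0000, V(2,1)=0.0000, V(2,2)=40.5600
(1,0): S=18.2400. Δ = (V_up−V_dn)/(S_up−S_dn) = (0.0000−0.0000)/(23.7120−13.8624) = 0.0000. V = [p*·0.0000 + (1−p*)·0.0000]/1.12 = 0.0000. B = V − Δ·S = 0.0000.
(1,1): S=31.2000. Δ = (V_up−V_dn)/(S_up−S_dn) = (40.5600−0.0000)/(40.5600−23.7120) = 2.4074. V = [p*·40.5600 + (1−p*)·0.0000]/1.12 = 24.1429. B = V − Δ·S = -50.9683.
(0,0): S=24.0000. Δ = (V_up−V_dn)/(S_up−S_dn) = (24.1429−0.0000)/(31.2000−18.2400) = 1.8629. V = [p*·24.1429 + (1−p*)·0.0000]/1.12 = 14.3707. B = V − Δ·S = -30.3382.
Verification: the root portfolio costs Δ(0,0)·S0 + B(0,0) = 14.3707, matching V0.

(0,0): Delta=1.8629 Bond=-30.3382
(1,0): Delta=0.0000 Bond=0.0000
(1,1): Delta=2.4074 Bond=-50.9683
V0=14.3707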